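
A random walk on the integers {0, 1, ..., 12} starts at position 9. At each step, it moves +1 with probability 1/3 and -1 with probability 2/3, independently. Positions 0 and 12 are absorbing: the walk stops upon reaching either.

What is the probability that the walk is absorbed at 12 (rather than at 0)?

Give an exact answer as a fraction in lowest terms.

Answer: 73/585

Derivation:
Biased walk: p = 1/3, q = 2/3, r = q/p = 2
Gambler's ruin: P(hit 12 before 0 | start at 9) = (1 - r^a)/(1 - r^N)
r^9 = 512; r^12 = 4096
P = (1 - 512) / (1 - 4096) = -511 / -4095 = 73/585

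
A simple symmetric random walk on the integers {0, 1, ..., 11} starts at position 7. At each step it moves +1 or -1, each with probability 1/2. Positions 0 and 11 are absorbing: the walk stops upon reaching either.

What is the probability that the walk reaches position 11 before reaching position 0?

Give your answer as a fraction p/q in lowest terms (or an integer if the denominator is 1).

Answer: 7/11

Derivation:
Symmetric walk (p = 1/2): the harmonic-function argument gives P(hit 11 before 0 | start at 7) = a/N.
P = 7/11 = 7/11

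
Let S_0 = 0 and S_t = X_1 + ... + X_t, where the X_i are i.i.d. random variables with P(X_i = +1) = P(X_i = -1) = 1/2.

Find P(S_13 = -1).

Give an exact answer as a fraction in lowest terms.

To reach position -1 after 13 steps: need 6 steps of +1 and 7 of -1.
Favorable paths: C(13,6) = 1716
Total paths: 2^13 = 8192
P = 1716/8192 = 429/2048

Answer: 429/2048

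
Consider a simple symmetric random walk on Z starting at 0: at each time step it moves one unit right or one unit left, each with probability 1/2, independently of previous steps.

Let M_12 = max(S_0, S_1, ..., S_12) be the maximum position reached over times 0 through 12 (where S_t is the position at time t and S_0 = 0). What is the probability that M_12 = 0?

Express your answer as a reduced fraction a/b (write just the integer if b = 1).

Answer: 231/1024

Derivation:
Let M_12 = max(S_0,...,S_12). Use the reflection principle: for j ≥ 1, #{paths with M_12 ≥ j} = #{S_12 ≥ j} + #{S_12 ≥ j+1}.
P(M_12 ≥ 0) = 1 since S_0 = 0, so #{M_12 ≥ 0} = 4096.
#{M_12 ≥ 1} = #{S_12 ≥ 1} + #{S_12 ≥ 2} = 1586 + 1586 = 3172.
#{M_12 = 0} = 4096 - 3172 = 924.
P(M_12 = 0) = 924/4096 = 231/1024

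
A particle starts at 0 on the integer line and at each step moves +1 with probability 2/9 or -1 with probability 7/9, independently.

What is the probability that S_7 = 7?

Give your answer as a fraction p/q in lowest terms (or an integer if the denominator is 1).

To reach position 7 after 7 steps: need 7 steps of +1 and 0 steps of -1.
Number of such sequences: C(7,7) = 1
Each has probability (2/9)^7 · (7/9)^0 = 128/4782969
P = 1 · 128/4782969 = 128/4782969

Answer: 128/4782969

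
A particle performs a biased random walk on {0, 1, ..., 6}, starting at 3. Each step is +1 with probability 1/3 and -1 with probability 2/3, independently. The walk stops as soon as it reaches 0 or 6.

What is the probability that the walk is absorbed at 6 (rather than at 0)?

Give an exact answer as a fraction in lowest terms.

Answer: 1/9

Derivation:
Biased walk: p = 1/3, q = 2/3, r = q/p = 2
Gambler's ruin: P(hit 6 before 0 | start at 3) = (1 - r^a)/(1 - r^N)
r^3 = 8; r^6 = 64
P = (1 - 8) / (1 - 64) = -7 / -63 = 1/9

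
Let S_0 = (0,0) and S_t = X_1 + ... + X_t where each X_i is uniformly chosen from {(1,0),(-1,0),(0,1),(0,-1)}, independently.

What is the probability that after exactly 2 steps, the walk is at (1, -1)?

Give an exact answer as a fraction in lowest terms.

Let h be the number of horizontal steps (so 2-h are vertical). To end at (1,-1) need (h+1)/2 right-steps and ((2-h)-1)/2 up-steps.
Sum over h with 1 ≤ h ≤ 1, h ≡ 1 (mod 2), 2-h ≡ 1 (mod 2):
h=1: C(2,1)·C(1,1)·C(1,0) = 2·1·1 = 2
Total favorable: 2
Total paths: 4^2 = 16
P = 2/16 = 1/8

Answer: 1/8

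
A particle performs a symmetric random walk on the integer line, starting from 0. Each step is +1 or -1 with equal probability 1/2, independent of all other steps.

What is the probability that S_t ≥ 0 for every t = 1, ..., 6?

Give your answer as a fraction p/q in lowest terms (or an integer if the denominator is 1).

Let f(t,s) = #length-t paths at position s with S_1..S_t all ≥ 0.
f(t,s) = f(t-1,s-1) + f(t-1,s+1) for s ≥ 0; f(t,s) = 0 for s < 0.
t=0: f(0,0)=1
t=1: f(1,1)=1
t=2: f(2,0)=1 f(2,2)=1
t=3: f(3,1)=2 f(3,3)=1
t=4: f(4,0)=2 f(4,2)=3 f(4,4)=1
t=5: f(5,1)=5 f(5,3)=4 f(5,5)=1
t=6: f(6,0)=5 f(6,2)=9 f(6,4)=5 f(6,6)=1
Σ_s f(6,s) = 20
P = 20/64 = 5/16

Answer: 5/16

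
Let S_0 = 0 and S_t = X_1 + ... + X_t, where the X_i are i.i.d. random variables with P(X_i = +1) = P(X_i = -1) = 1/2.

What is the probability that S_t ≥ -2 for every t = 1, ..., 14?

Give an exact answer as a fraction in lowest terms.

Let f(t,s) = #length-t paths at position s with S_1..S_t all ≥ -2.
f(t,s) = f(t-1,s-1) + f(t-1,s+1) for s ≥ -2; f(t,s) = 0 for s < -2.
t=0: f(0,0)=1
t=1: f(1,-1)=1 f(1,1)=1
t=2: f(2,-2)=1 f(2,0)=2 f(2,2)=1
t=3: f(3,-1)=3 f(3,1)=3 f(3,3)=1
t=4: f(4,-2)=3 f(4,0)=6 f(4,2)=4 f(4,4)=1
t=5: f(5,-1)=9 f(5,1)=10 f(5,3)=5 f(5,5)=1
t=6: f(6,-2)=9 f(6,0)=19 f(6,2)=15 f(6,4)=6 f(6,6)=1
t=7: f(7,-1)=28 f(7,1)=34 f(7,3)=21 f(7,5)=7 f(7,7)=1
t=8: f(8,-2)=28 f(8,0)=62 f(8,2)=55 f(8,4)=28 f(8,6)=8 f(8,8)=1
t=9: f(9,-1)=90 f(9,1)=117 f(9,3)=83 f(9,5)=36 f(9,7)=9 f(9,9)=1
t=10: f(10,-2)=90 f(10,0)=207 f(10,2)=200 f(10,4)=119 f(10,6)=45 f(10,8)=10 f(10,10)=1
t=11: f(11,-1)=297 f(11,1)=407 f(11,3)=319 f(11,5)=164 f(11,7)=55 f(11,9)=11 f(11,11)=1
t=12: f(12,-2)=297 f(12,0)=704 f(12,2)=726 f(12,4)=483 f(12,6)=219 f(12,8)=66 f(12,10)=12 f(12,12)=1
t=13: f(13,-1)=1001 f(13,1)=1430 f(13,3)=1209 f(13,5)=702 f(13,7)=285 f(13,9)=78 f(13,11)=13 f(13,13)=1
t=14: f(14,-2)=1001 f(14,0)=2431 f(14,2)=2639 f(14,4)=1911 f(14,6)=987 f(14,8)=363 f(14,10)=91 f(14,12)=14 f(14,14)=1
Σ_s f(14,s) = 9438
P = 9438/16384 = 4719/8192

Answer: 4719/8192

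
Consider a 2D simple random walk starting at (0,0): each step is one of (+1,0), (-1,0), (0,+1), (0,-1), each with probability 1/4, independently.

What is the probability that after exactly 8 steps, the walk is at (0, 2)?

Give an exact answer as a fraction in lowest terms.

Let h be the number of horizontal steps (so 8-h are vertical). To end at (0,2) need (h+0)/2 right-steps and ((8-h)+2)/2 up-steps.
Sum over h with 0 ≤ h ≤ 6, h ≡ 0 (mod 2), 8-h ≡ 0 (mod 2):
h=0: C(8,0)·C(0,0)·C(8,5) = 1·1·56 = 56
h=2: C(8,2)·C(2,1)·C(6,4) = 28·2·15 = 840
h=4: C(8,4)·C(4,2)·C(4,3) = 70·6·4 = 1680
h=6: C(8,6)·C(6,3)·C(2,2) = 28·20·1 = 560
Total favorable: 3136
Total paths: 4^8 = 65536
P = 3136/65536 = 49/1024

Answer: 49/1024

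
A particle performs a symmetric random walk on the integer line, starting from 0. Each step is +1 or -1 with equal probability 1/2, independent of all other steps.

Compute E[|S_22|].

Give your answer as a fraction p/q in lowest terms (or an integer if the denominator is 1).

Answer: 969969/262144

Derivation:
S_22 takes values m ≡ 0 (mod 2) with |m| ≤ 22; P(S_22=m) = C(22,(22+m)/2)/2^22.
Total paths: 2^22 = 4194304
Distribution: P(S=-22)=1/4194304, P(S=-20)=22/4194304, P(S=-18)=231/4194304, P(S=-16)=1540/4194304, P(S=-14)=7315/4194304, P(S=-12)=26334/4194304, P(S=-10)=74613/4194304, P(S=-8)=170544/4194304, P(S=-6)=319770/4194304, P(S=-4)=497420/4194304, P(S=-2)=646646/4194304, P(S=0)=705432/4194304, P(S=2)=646646/4194304, P(S=4)=497420/4194304, P(S=6)=319770/4194304, P(S=8)=170544/4194304, P(S=10)=74613/4194304, P(S=12)=26334/4194304, P(S=14)=7315/4194304, P(S=16)=1540/4194304, P(S=18)=231/4194304, P(S=20)=22/4194304, P(S=22)=1/4194304
E[|S_22|] = Σ_m |m|·P(S_22=m) = 15519504/4194304 = 969969/262144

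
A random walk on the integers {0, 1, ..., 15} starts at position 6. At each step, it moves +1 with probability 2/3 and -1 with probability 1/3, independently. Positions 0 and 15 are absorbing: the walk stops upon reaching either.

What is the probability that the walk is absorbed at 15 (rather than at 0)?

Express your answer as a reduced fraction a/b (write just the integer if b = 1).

Answer: 4608/4681

Derivation:
Biased walk: p = 2/3, q = 1/3, r = q/p = 1/2
Gambler's ruin: P(hit 15 before 0 | start at 6) = (1 - r^a)/(1 - r^N)
r^6 = 1/64; r^15 = 1/32768
P = (1 - 1/64) / (1 - 1/32768) = 63/64 / 32767/32768 = 4608/4681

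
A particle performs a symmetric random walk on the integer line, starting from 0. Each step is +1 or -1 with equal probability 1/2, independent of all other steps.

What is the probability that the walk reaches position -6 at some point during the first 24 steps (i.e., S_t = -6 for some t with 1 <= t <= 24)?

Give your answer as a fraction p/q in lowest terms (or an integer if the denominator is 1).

Count via complement. Let g(t,s) = #length-t paths at position s with S_1..S_t all ≠ -6.
g(t,s) = g(t-1,s-1) + g(t-1,s+1) for s ≠ -6; g(t,-6) = 0.
t=0: g(0,0)=1
t=1: g(1,-1)=1 g(1,1)=1
t=2: g(2,-2)=1 g(2,0)=2 g(2,2)=1
t=3: g(3,-3)=1 g(3,-1)=3 g(3,1)=3 g(3,3)=1
t=4: g(4,-4)=1 g(4,-2)=4 g(4,0)=6 g(4,2)=4 g(4,4)=1
t=5: g(5,-5)=1 g(5,-3)=5 g(5,-1)=10 g(5,1)=10 g(5,3)=5 g(5,5)=1
t=6: g(6,-4)=6 g(6,-2)=15 g(6,0)=20 g(6,2)=15 g(6,4)=6 g(6,6)=1
t=7: g(7,-5)=6 g(7,-3)=21 g(7,-1)=35 g(7,1)=35 g(7,3)=21 g(7,5)=7 g(7,7)=1
t=8: g(8,-4)=27 g(8,-2)=56 g(8,0)=70 g(8,2)=56 g(8,4)=28 g(8,6)=8 g(8,8)=1
t=9: g(9,-5)=27 g(9,-3)=83 g(9,-1)=126 g(9,1)=126 g(9,3)=84 g(9,5)=36 g(9,7)=9 g(9,9)=1
t=10: g(10,-4)=110 g(10,-2)=209 g(10,0)=252 g(10,2)=210 g(10,4)=120 g(10,6)=45 g(10,8)=10 g(10,10)=1
t=11: g(11,-5)=110 g(11,-3)=319 g(11,-1)=461 g(11,1)=462 g(11,3)=330 g(11,5)=165 g(11,7)=55 g(11,9)=11 g(11,11)=1
t=12: g(12,-4)=429 g(12,-2)=780 g(12,0)=923 g(12,2)=792 g(12,4)=495 g(12,6)=220 g(12,8)=66 g(12,10)=12 g(12,12)=1
t=13: g(13,-5)=429 g(13,-3)=1209 g(13,-1)=1703 g(13,1)=1715 g(13,3)=1287 g(13,5)=715 g(13,7)=286 g(13,9)=78 g(13,11)=13 g(13,13)=1
t=14: g(14,-4)=1638 g(14,-2)=2912 g(14,0)=3418 g(14,2)=3002 g(14,4)=2002 g(14,6)=1001 g(14,8)=364 g(14,10)=91 g(14,12)=14 g(14,14)=1
t=15: g(15,-5)=1638 g(15,-3)=4550 g(15,-1)=6330 g(15,1)=6420 g(15,3)=5004 g(15,5)=3003 g(15,7)=1365 g(15,9)=455 g(15,11)=105 g(15,13)=15 g(15,15)=1
t=16: g(16,-4)=6188 g(16,-2)=10880 g(16,0)=12750 g(16,2)=11424 g(16,4)=8007 g(16,6)=4368 g(16,8)=1820 g(16,10)=560 g(16,12)=120 g(16,14)=16 g(16,16)=1
t=17: g(17,-5)=6188 g(17,-3)=17068 g(17,-1)=23630 g(17,1)=24174 g(17,3)=19431 g(17,5)=12375 g(17,7)=6188 g(17,9)=2380 g(17,11)=680 g(17,13)=136 g(17,15)=17 g(17,17)=1
t=18: g(18,-4)=23256 g(18,-2)=40698 g(18,0)=47804 g(18,2)=43605 g(18,4)=31806 g(18,6)=18563 g(18,8)=8568 g(18,10)=3060 g(18,12)=816 g(18,14)=153 g(18,16)=18 g(18,18)=1
t=19: g(19,-5)=23256 g(19,-3)=63954 g(19,-1)=88502 g(19,1)=91409 g(19,3)=75411 g(19,5)=50369 g(19,7)=27131 g(19,9)=11628 g(19,11)=3876 g(19,13)=969 g(19,15)=171 g(19,17)=19 g(19,19)=1
t=20: g(20,-4)=87210 g(20,-2)=152456 g(20,0)=179911 g(20,2)=166820 g(20,4)=125780 g(20,6)=77500 g(20,8)=38759 g(20,10)=15504 g(20,12)=4845 g(20,14)=1140 g(20,16)=190 g(20,18)=20 g(20,20)=1
t=21: g(21,-5)=87210 g(21,-3)=239666 g(21,-1)=332367 g(21,1)=346731 g(21,3)=292600 g(21,5)=203280 g(21,7)=116259 g(21,9)=54263 g(21,11)=20349 g(21,13)=5985 g(21,15)=1330 g(21,17)=210 g(21,19)=21 g(21,21)=1
t=22: g(22,-4)=326876 g(22,-2)=572033 g(22,0)=679098 g(22,2)=639331 g(22,4)=495880 g(22,6)=319539 g(22,8)=170522 g(22,10)=74612 g(22,12)=26334 g(22,14)=7315 g(22,16)=1540 g(22,18)=231 g(22,20)=22 g(22,22)=1
t=23: g(23,-5)=326876 g(23,-3)=898909 g(23,-1)=1251131 g(23,1)=1318429 g(23,3)=1135211 g(23,5)=815419 g(23,7)=490061 g(23,9)=245134 g(23,11)=100946 g(23,13)=33649 g(23,15)=8855 g(23,17)=1771 g(23,19)=253 g(23,21)=23 g(23,23)=1
t=24: g(24,-4)=1225785 g(24,-2)=2150040 g(24,0)=2569560 g(24,2)=2453640 g(24,4)=1950630 g(24,6)=1305480 g(24,8)=735195 g(24,10)=346080 g(24,12)=134595 g(24,14)=42504 g(24,16)=10626 g(24,18)=2024 g(24,20)=276 g(24,22)=24 g(24,24)=1
Paths never hitting -6: Σ_s g(24,s) = 12926460
Paths hitting -6: 2^24 - 12926460 = 3850756
P = 3850756/16777216 = 962689/4194304

Answer: 962689/4194304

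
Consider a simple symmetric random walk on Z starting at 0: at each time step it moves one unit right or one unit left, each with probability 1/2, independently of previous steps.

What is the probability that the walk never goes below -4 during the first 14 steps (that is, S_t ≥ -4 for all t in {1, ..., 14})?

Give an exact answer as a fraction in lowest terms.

Let f(t,s) = #length-t paths at position s with S_1..S_t all ≥ -4.
f(t,s) = f(t-1,s-1) + f(t-1,s+1) for s ≥ -4; f(t,s) = 0 for s < -4.
t=0: f(0,0)=1
t=1: f(1,-1)=1 f(1,1)=1
t=2: f(2,-2)=1 f(2,0)=2 f(2,2)=1
t=3: f(3,-3)=1 f(3,-1)=3 f(3,1)=3 f(3,3)=1
t=4: f(4,-4)=1 f(4,-2)=4 f(4,0)=6 f(4,2)=4 f(4,4)=1
t=5: f(5,-3)=5 f(5,-1)=10 f(5,1)=10 f(5,3)=5 f(5,5)=1
t=6: f(6,-4)=5 f(6,-2)=15 f(6,0)=20 f(6,2)=15 f(6,4)=6 f(6,6)=1
t=7: f(7,-3)=20 f(7,-1)=35 f(7,1)=35 f(7,3)=21 f(7,5)=7 f(7,7)=1
t=8: f(8,-4)=20 f(8,-2)=55 f(8,0)=70 f(8,2)=56 f(8,4)=28 f(8,6)=8 f(8,8)=1
t=9: f(9,-3)=75 f(9,-1)=125 f(9,1)=126 f(9,3)=84 f(9,5)=36 f(9,7)=9 f(9,9)=1
t=10: f(10,-4)=75 f(10,-2)=200 f(10,0)=251 f(10,2)=210 f(10,4)=120 f(10,6)=45 f(10,8)=10 f(10,10)=1
t=11: f(11,-3)=275 f(11,-1)=451 f(11,1)=461 f(11,3)=330 f(11,5)=165 f(11,7)=55 f(11,9)=11 f(11,11)=1
t=12: f(12,-4)=275 f(12,-2)=726 f(12,0)=912 f(12,2)=791 f(12,4)=495 f(12,6)=220 f(12,8)=66 f(12,10)=12 f(12,12)=1
t=13: f(13,-3)=1001 f(13,-1)=1638 f(13,1)=1703 f(13,3)=1286 f(13,5)=715 f(13,7)=286 f(13,9)=78 f(13,11)=13 f(13,13)=1
t=14: f(14,-4)=1001 f(14,-2)=2639 f(14,0)=3341 f(14,2)=2989 f(14,4)=2001 f(14,6)=1001 f(14,8)=364 f(14,10)=91 f(14,12)=14 f(14,14)=1
Σ_s f(14,s) = 13442
P = 13442/16384 = 6721/8192

Answer: 6721/8192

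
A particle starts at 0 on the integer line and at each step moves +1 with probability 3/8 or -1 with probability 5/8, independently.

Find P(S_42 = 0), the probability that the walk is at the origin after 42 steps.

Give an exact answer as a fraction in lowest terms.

Answer: 335596053656245817620754241943359375/10633823966279326983230456482242756608

Derivation:
To be at 0 after 42 steps: need exactly 21 steps of +1 and 21 of -1.
Number of such sequences: C(42,21) = 538257874440
Each has probability (3/8)^21 · (5/8)^21 = 4987885095119476318359375/85070591730234615865843651857942052864
P = 538257874440 · 4987885095119476318359375/85070591730234615865843651857942052864 = 335596053656245817620754241943359375/10633823966279326983230456482242756608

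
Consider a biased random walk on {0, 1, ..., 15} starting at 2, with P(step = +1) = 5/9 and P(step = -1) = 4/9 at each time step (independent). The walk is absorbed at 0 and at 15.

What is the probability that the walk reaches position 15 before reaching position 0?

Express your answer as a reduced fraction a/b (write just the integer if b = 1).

Biased walk: p = 5/9, q = 4/9, r = q/p = 4/5
Gambler's ruin: P(hit 15 before 0 | start at 2) = (1 - r^a)/(1 - r^N)
r^2 = 16/25; r^15 = 1073741824/30517578125
P = (1 - 16/25) / (1 - 1073741824/30517578125) = 9/25 / 29443836301/30517578125 = 10986328125/29443836301

Answer: 10986328125/29443836301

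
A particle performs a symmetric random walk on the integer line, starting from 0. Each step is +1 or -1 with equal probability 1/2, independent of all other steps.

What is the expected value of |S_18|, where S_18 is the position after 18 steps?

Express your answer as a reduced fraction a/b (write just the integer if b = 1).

S_18 takes values m ≡ 0 (mod 2) with |m| ≤ 18; P(S_18=m) = C(18,(18+m)/2)/2^18.
Total paths: 2^18 = 262144
Distribution: P(S=-18)=1/262144, P(S=-16)=18/262144, P(S=-14)=153/262144, P(S=-12)=816/262144, P(S=-10)=3060/262144, P(S=-8)=8568/262144, P(S=-6)=18564/262144, P(S=-4)=31824/262144, P(S=-2)=43758/262144, P(S=0)=48620/262144, P(S=2)=43758/262144, P(S=4)=31824/262144, P(S=6)=18564/262144, P(S=8)=8568/262144, P(S=10)=3060/262144, P(S=12)=816/262144, P(S=14)=153/262144, P(S=16)=18/262144, P(S=18)=1/262144
E[|S_18|] = Σ_m |m|·P(S_18=m) = 875160/262144 = 109395/32768

Answer: 109395/32768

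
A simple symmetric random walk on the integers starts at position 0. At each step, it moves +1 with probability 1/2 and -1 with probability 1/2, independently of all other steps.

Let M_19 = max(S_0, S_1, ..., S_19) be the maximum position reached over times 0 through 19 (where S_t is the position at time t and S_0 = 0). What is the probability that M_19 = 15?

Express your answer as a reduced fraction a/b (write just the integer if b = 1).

Answer: 171/524288

Derivation:
Let M_19 = max(S_0,...,S_19). Use the reflection principle: for j ≥ 1, #{paths with M_19 ≥ j} = #{S_19 ≥ j} + #{S_19 ≥ j+1}.
By reflection, #{M_19 ≥ 15} = #{S_19 ≥ 15} + #{S_19 ≥ 16} = 191 + 20 = 211.
#{M_19 ≥ 16} = #{S_19 ≥ 16} + #{S_19 ≥ 17} = 20 + 20 = 40.
#{M_19 = 15} = 211 - 40 = 171.
P(M_19 = 15) = 171/524288 = 171/524288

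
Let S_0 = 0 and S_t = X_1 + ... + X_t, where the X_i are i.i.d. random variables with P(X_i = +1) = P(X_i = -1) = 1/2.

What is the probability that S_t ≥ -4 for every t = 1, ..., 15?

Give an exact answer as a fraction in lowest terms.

Let f(t,s) = #length-t paths at position s with S_1..S_t all ≥ -4.
f(t,s) = f(t-1,s-1) + f(t-1,s+1) for s ≥ -4; f(t,s) = 0 for s < -4.
t=0: f(0,0)=1
t=1: f(1,-1)=1 f(1,1)=1
t=2: f(2,-2)=1 f(2,0)=2 f(2,2)=1
t=3: f(3,-3)=1 f(3,-1)=3 f(3,1)=3 f(3,3)=1
t=4: f(4,-4)=1 f(4,-2)=4 f(4,0)=6 f(4,2)=4 f(4,4)=1
t=5: f(5,-3)=5 f(5,-1)=10 f(5,1)=10 f(5,3)=5 f(5,5)=1
t=6: f(6,-4)=5 f(6,-2)=15 f(6,0)=20 f(6,2)=15 f(6,4)=6 f(6,6)=1
t=7: f(7,-3)=20 f(7,-1)=35 f(7,1)=35 f(7,3)=21 f(7,5)=7 f(7,7)=1
t=8: f(8,-4)=20 f(8,-2)=55 f(8,0)=70 f(8,2)=56 f(8,4)=28 f(8,6)=8 f(8,8)=1
t=9: f(9,-3)=75 f(9,-1)=125 f(9,1)=126 f(9,3)=84 f(9,5)=36 f(9,7)=9 f(9,9)=1
t=10: f(10,-4)=75 f(10,-2)=200 f(10,0)=251 f(10,2)=210 f(10,4)=120 f(10,6)=45 f(10,8)=10 f(10,10)=1
t=11: f(11,-3)=275 f(11,-1)=451 f(11,1)=461 f(11,3)=330 f(11,5)=165 f(11,7)=55 f(11,9)=11 f(11,11)=1
t=12: f(12,-4)=275 f(12,-2)=726 f(12,0)=912 f(12,2)=791 f(12,4)=495 f(12,6)=220 f(12,8)=66 f(12,10)=12 f(12,12)=1
t=13: f(13,-3)=1001 f(13,-1)=1638 f(13,1)=1703 f(13,3)=1286 f(13,5)=715 f(13,7)=286 f(13,9)=78 f(13,11)=13 f(13,13)=1
t=14: f(14,-4)=1001 f(14,-2)=2639 f(14,0)=3341 f(14,2)=2989 f(14,4)=2001 f(14,6)=1001 f(14,8)=364 f(14,10)=91 f(14,12)=14 f(14,14)=1
t=15: f(15,-3)=3640 f(15,-1)=5980 f(15,1)=6330 f(15,3)=4990 f(15,5)=3002 f(15,7)=1365 f(15,9)=455 f(15,11)=105 f(15,13)=15 f(15,15)=1
Σ_s f(15,s) = 25883
P = 25883/32768 = 25883/32768

Answer: 25883/32768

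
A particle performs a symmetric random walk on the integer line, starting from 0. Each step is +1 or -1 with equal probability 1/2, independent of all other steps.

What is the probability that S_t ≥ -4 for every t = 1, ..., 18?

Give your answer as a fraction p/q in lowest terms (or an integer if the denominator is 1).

Answer: 24973/32768

Derivation:
Let f(t,s) = #length-t paths at position s with S_1..S_t all ≥ -4.
f(t,s) = f(t-1,s-1) + f(t-1,s+1) for s ≥ -4; f(t,s) = 0 for s < -4.
t=0: f(0,0)=1
t=1: f(1,-1)=1 f(1,1)=1
t=2: f(2,-2)=1 f(2,0)=2 f(2,2)=1
t=3: f(3,-3)=1 f(3,-1)=3 f(3,1)=3 f(3,3)=1
t=4: f(4,-4)=1 f(4,-2)=4 f(4,0)=6 f(4,2)=4 f(4,4)=1
t=5: f(5,-3)=5 f(5,-1)=10 f(5,1)=10 f(5,3)=5 f(5,5)=1
t=6: f(6,-4)=5 f(6,-2)=15 f(6,0)=20 f(6,2)=15 f(6,4)=6 f(6,6)=1
t=7: f(7,-3)=20 f(7,-1)=35 f(7,1)=35 f(7,3)=21 f(7,5)=7 f(7,7)=1
t=8: f(8,-4)=20 f(8,-2)=55 f(8,0)=70 f(8,2)=56 f(8,4)=28 f(8,6)=8 f(8,8)=1
t=9: f(9,-3)=75 f(9,-1)=125 f(9,1)=126 f(9,3)=84 f(9,5)=36 f(9,7)=9 f(9,9)=1
t=10: f(10,-4)=75 f(10,-2)=200 f(10,0)=251 f(10,2)=210 f(10,4)=120 f(10,6)=45 f(10,8)=10 f(10,10)=1
t=11: f(11,-3)=275 f(11,-1)=451 f(11,1)=461 f(11,3)=330 f(11,5)=165 f(11,7)=55 f(11,9)=11 f(11,11)=1
t=12: f(12,-4)=275 f(12,-2)=726 f(12,0)=912 f(12,2)=791 f(12,4)=495 f(12,6)=220 f(12,8)=66 f(12,10)=12 f(12,12)=1
t=13: f(13,-3)=1001 f(13,-1)=1638 f(13,1)=1703 f(13,3)=1286 f(13,5)=715 f(13,7)=286 f(13,9)=78 f(13,11)=13 f(13,13)=1
t=14: f(14,-4)=1001 f(14,-2)=2639 f(14,0)=3341 f(14,2)=2989 f(14,4)=2001 f(14,6)=1001 f(14,8)=364 f(14,10)=91 f(14,12)=14 f(14,14)=1
t=15: f(15,-3)=3640 f(15,-1)=5980 f(15,1)=6330 f(15,3)=4990 f(15,5)=3002 f(15,7)=1365 f(15,9)=455 f(15,11)=105 f(15,13)=15 f(15,15)=1
t=16: f(16,-4)=3640 f(16,-2)=9620 f(16,0)=12310 f(16,2)=11320 f(16,4)=7992 f(16,6)=4367 f(16,8)=1820 f(16,10)=560 f(16,12)=120 f(16,14)=16 f(16,16)=1
t=17: f(17,-3)=13260 f(17,-1)=21930 f(17,1)=23630 f(17,3)=19312 f(17,5)=12359 f(17,7)=6187 f(17,9)=2380 f(17,11)=680 f(17,13)=136 f(17,15)=17 f(17,17)=1
t=18: f(18,-4)=13260 f(18,-2)=35190 f(18,0)=45560 f(18,2)=42942 f(18,4)=31671 f(18,6)=18546 f(18,8)=8567 f(18,10)=3060 f(18,12)=816 f(18,14)=153 f(18,16)=18 f(18,18)=1
Σ_s f(18,s) = 199784
P = 199784/262144 = 24973/32768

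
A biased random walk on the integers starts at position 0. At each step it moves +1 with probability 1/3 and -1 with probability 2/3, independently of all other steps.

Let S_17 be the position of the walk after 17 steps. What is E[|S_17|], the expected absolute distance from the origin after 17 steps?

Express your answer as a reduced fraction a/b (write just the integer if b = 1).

S_17 takes values m ≡ 1 (mod 2) with |m| ≤ 17; P(S_17=m) = C(17,(17+m)/2) · (1/3)^((17+m)/2) · (2/3)^((17-m)/2).
Distribution: P(S=-17)=131072/129140163, P(S=-15)=1114112/129140163, P(S=-13)=4456448/129140163, P(S=-11)=11141120/129140163, P(S=-9)=19496960/129140163, P(S=-7)=25346048/129140163, P(S=-5)=25346048/129140163, P(S=-3)=19914752/129140163, P(S=-1)=12446720/129140163, P(S=1)=6223360/129140163, P(S=3)=2489344/129140163, P(S=5)=792064/129140163, P(S=7)=198016/129140163, P(S=9)=38080/129140163, P(S=11)=5440/129140163, P(S=13)=544/129140163, P(S=15)=34/129140163, P(S=17)=1/129140163
E[|S_17|] = Σ_m |m|·P(S_17=m) = 85632247/14348907

Answer: 85632247/14348907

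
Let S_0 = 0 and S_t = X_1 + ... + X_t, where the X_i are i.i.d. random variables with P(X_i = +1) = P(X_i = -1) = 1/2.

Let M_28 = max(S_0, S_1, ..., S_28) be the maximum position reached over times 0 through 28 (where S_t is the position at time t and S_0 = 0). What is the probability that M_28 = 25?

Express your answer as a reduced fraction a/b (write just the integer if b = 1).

Answer: 7/67108864

Derivation:
Let M_28 = max(S_0,...,S_28). Use the reflection principle: for j ≥ 1, #{paths with M_28 ≥ j} = #{S_28 ≥ j} + #{S_28 ≥ j+1}.
By reflection, #{M_28 ≥ 25} = #{S_28 ≥ 25} + #{S_28 ≥ 26} = 29 + 29 = 58.
#{M_28 ≥ 26} = #{S_28 ≥ 26} + #{S_28 ≥ 27} = 29 + 1 = 30.
#{M_28 = 25} = 58 - 30 = 28.
P(M_28 = 25) = 28/268435456 = 7/67108864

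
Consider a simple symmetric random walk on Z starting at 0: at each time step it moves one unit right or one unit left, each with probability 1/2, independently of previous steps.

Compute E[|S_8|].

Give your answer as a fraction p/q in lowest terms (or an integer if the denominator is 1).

S_8 takes values m ≡ 0 (mod 2) with |m| ≤ 8; P(S_8=m) = C(8,(8+m)/2)/2^8.
Total paths: 2^8 = 256
Distribution: P(S=-8)=1/256, P(S=-6)=8/256, P(S=-4)=28/256, P(S=-2)=56/256, P(S=0)=70/256, P(S=2)=56/256, P(S=4)=28/256, P(S=6)=8/256, P(S=8)=1/256
E[|S_8|] = Σ_m |m|·P(S_8=m) = 560/256 = 35/16

Answer: 35/16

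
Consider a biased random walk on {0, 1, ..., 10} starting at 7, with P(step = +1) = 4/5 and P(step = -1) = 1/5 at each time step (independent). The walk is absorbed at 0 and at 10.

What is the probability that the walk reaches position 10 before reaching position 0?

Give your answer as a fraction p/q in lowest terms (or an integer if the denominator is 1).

Answer: 349504/349525

Derivation:
Biased walk: p = 4/5, q = 1/5, r = q/p = 1/4
Gambler's ruin: P(hit 10 before 0 | start at 7) = (1 - r^a)/(1 - r^N)
r^7 = 1/16384; r^10 = 1/1048576
P = (1 - 1/16384) / (1 - 1/1048576) = 16383/16384 / 1048575/1048576 = 349504/349525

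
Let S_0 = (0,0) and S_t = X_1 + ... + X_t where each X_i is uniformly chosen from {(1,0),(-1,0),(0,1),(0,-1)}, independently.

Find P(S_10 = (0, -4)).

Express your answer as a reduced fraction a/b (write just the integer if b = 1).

Let h be the number of horizontal steps (so 10-h are vertical). To end at (0,-4) need (h+0)/2 right-steps and ((10-h)-4)/2 up-steps.
Sum over h with 0 ≤ h ≤ 6, h ≡ 0 (mod 2), 10-h ≡ 0 (mod 2):
h=0: C(10,0)·C(0,0)·C(10,3) = 1·1·120 = 120
h=2: C(10,2)·C(2,1)·C(8,2) = 45·2·28 = 2520
h=4: C(10,4)·C(4,2)·C(6,1) = 210·6·6 = 7560
h=6: C(10,6)·C(6,3)·C(4,0) = 210·20·1 = 4200
Total favorable: 14400
Total paths: 4^10 = 1048576
P = 14400/1048576 = 225/16384

Answer: 225/16384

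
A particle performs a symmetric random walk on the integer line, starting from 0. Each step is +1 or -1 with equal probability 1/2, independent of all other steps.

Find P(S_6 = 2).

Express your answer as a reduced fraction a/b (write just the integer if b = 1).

To reach position 2 after 6 steps: need 4 steps of +1 and 2 of -1.
Favorable paths: C(6,4) = 15
Total paths: 2^6 = 64
P = 15/64 = 15/64

Answer: 15/64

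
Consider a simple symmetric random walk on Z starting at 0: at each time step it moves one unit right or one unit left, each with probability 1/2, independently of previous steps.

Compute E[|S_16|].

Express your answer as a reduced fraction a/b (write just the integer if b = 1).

S_16 takes values m ≡ 0 (mod 2) with |m| ≤ 16; P(S_16=m) = C(16,(16+m)/2)/2^16.
Total paths: 2^16 = 65536
Distribution: P(S=-16)=1/65536, P(S=-14)=16/65536, P(S=-12)=120/65536, P(S=-10)=560/65536, P(S=-8)=1820/65536, P(S=-6)=4368/65536, P(S=-4)=8008/65536, P(S=-2)=11440/65536, P(S=0)=12870/65536, P(S=2)=11440/65536, P(S=4)=8008/65536, P(S=6)=4368/65536, P(S=8)=1820/65536, P(S=10)=560/65536, P(S=12)=120/65536, P(S=14)=16/65536, P(S=16)=1/65536
E[|S_16|] = Σ_m |m|·P(S_16=m) = 205920/65536 = 6435/2048

Answer: 6435/2048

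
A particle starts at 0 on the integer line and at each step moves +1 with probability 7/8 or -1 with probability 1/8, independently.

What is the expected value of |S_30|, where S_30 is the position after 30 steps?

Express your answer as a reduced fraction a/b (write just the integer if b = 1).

Answer: 870426605860731278833409415/38685626227668133590597632

Derivation:
S_30 takes values m ≡ 0 (mod 2) with |m| ≤ 30; P(S_30=m) = C(30,(30+m)/2) · (7/8)^((30+m)/2) · (1/8)^((30-m)/2).
Distribution: P(S=-30)=1/1237940039285380274899124224, P(S=-28)=105/618970019642690137449562112, P(S=-26)=21315/1237940039285380274899124224, P(S=-24)=348145/309485009821345068724781056, P(S=-22)=65799405/1237940039285380274899124224, P(S=-20)=1197549171/618970019642690137449562112, P(S=-18)=69857034975/1237940039285380274899124224, P(S=-16)=209571104925/154742504910672534362390528, P(S=-14)=33740947892925/1237940039285380274899124224, P(S=-12)=288672554195025/618970019642690137449562112, P(S=-10)=8486973093333735/1237940039285380274899124224, P(S=-8)=27004005296970975/309485009821345068724781056, P(S=-6)=1197177568165713225/1237940039285380274899124224, P(S=-4)=5801706676495379475/618970019642690137449562112, P(S=-2)=98629013500421451075/1237940039285380274899124224, P(S=0)=46026872966863343835/77371252455336267181195264, P(S=2)=4832821661520651102675/1237940039285380274899124224, P(S=4)=13929897730265406119475/618970019642690137449562112, P(S=6)=140846743717127995208025/1237940039285380274899124224, P(S=8)=155672716739983573650975/309485009821345068724781056, P(S=10)=2397359837795747034225015/1237940039285380274899124224, P(S=12)=3995599729659578390375025/618970019642690137449562112, P(S=14)=22883889360777585326693325/1237940039285380274899124224, P(S=16)=6964661979367091186384925/154742504910672534362390528, P(S=18)=113756145662995822710953775/1237940039285380274899124224, P(S=20)=95555162356916491077201171/618970019642690137449562112, P(S=22)=257263898653236706746310845/1237940039285380274899124224, P(S=24)=66698047798987294341636145/309485009821345068724781056, P(S=26)=200094143396961883024908435/1237940039285380274899124224, P(S=28)=48298586337197695902564105/618970019642690137449562112, P(S=30)=22539340290692258087863249/1237940039285380274899124224
E[|S_30|] = Σ_m |m|·P(S_30=m) = 870426605860731278833409415/38685626227668133590597632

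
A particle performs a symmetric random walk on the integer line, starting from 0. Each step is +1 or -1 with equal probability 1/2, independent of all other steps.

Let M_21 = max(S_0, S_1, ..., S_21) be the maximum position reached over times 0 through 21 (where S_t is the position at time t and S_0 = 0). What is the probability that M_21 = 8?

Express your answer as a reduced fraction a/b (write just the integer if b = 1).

Answer: 6783/262144

Derivation:
Let M_21 = max(S_0,...,S_21). Use the reflection principle: for j ≥ 1, #{paths with M_21 ≥ j} = #{S_21 ≥ j} + #{S_21 ≥ j+1}.
By reflection, #{M_21 ≥ 8} = #{S_21 ≥ 8} + #{S_21 ≥ 9} = 82160 + 82160 = 164320.
#{M_21 ≥ 9} = #{S_21 ≥ 9} + #{S_21 ≥ 10} = 82160 + 27896 = 110056.
#{M_21 = 8} = 164320 - 110056 = 54264.
P(M_21 = 8) = 54264/2097152 = 6783/262144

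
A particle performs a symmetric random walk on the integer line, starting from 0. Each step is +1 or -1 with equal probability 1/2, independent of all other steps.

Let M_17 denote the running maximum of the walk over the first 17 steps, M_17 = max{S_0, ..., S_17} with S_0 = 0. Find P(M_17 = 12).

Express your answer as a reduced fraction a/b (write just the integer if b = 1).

Let M_17 = max(S_0,...,S_17). Use the reflection principle: for j ≥ 1, #{paths with M_17 ≥ j} = #{S_17 ≥ j} + #{S_17 ≥ j+1}.
By reflection, #{M_17 ≥ 12} = #{S_17 ≥ 12} + #{S_17 ≥ 13} = 154 + 154 = 308.
#{M_17 ≥ 13} = #{S_17 ≥ 13} + #{S_17 ≥ 14} = 154 + 18 = 172.
#{M_17 = 12} = 308 - 172 = 136.
P(M_17 = 12) = 136/131072 = 17/16384

Answer: 17/16384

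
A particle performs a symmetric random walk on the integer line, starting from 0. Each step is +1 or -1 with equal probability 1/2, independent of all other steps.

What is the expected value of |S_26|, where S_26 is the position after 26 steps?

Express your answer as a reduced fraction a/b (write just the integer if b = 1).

S_26 takes values m ≡ 0 (mod 2) with |m| ≤ 26; P(S_26=m) = C(26,(26+m)/2)/2^26.
Total paths: 2^26 = 67108864
Distribution: P(S=-26)=1/67108864, P(S=-24)=26/67108864, P(S=-22)=325/67108864, P(S=-20)=2600/67108864, P(S=-18)=14950/67108864, P(S=-16)=65780/67108864, P(S=-14)=230230/67108864, P(S=-12)=657800/67108864, P(S=-10)=1562275/67108864, P(S=-8)=3124550/67108864, P(S=-6)=5311735/67108864, P(S=-4)=7726160/67108864, P(S=-2)=9657700/67108864, P(S=0)=10400600/67108864, P(S=2)=9657700/67108864, P(S=4)=7726160/67108864, P(S=6)=5311735/67108864, P(S=8)=3124550/67108864, P(S=10)=1562275/67108864, P(S=12)=657800/67108864, P(S=14)=230230/67108864, P(S=16)=65780/67108864, P(S=18)=14950/67108864, P(S=20)=2600/67108864, P(S=22)=325/67108864, P(S=24)=26/67108864, P(S=26)=1/67108864
E[|S_26|] = Σ_m |m|·P(S_26=m) = 270415600/67108864 = 16900975/4194304

Answer: 16900975/4194304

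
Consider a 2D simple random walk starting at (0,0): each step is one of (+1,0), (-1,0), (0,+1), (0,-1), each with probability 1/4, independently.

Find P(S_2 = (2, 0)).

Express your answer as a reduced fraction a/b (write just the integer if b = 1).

Answer: 1/16

Derivation:
Let h be the number of horizontal steps (so 2-h are vertical). To end at (2,0) need (h+2)/2 right-steps and ((2-h)+0)/2 up-steps.
Sum over h with 2 ≤ h ≤ 2, h ≡ 0 (mod 2), 2-h ≡ 0 (mod 2):
h=2: C(2,2)·C(2,2)·C(0,0) = 1·1·1 = 1
Total favorable: 1
Total paths: 4^2 = 16
P = 1/16 = 1/16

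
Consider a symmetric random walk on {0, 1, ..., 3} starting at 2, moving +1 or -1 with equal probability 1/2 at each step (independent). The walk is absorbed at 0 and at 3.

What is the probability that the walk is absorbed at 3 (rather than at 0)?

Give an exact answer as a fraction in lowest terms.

Answer: 2/3

Derivation:
Symmetric walk (p = 1/2): the harmonic-function argument gives P(hit 3 before 0 | start at 2) = a/N.
P = 2/3 = 2/3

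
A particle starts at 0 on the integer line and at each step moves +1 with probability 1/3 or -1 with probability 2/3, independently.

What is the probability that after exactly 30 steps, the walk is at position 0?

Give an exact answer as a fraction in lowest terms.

Answer: 564765655040/22876792454961

Derivation:
To be at 0 after 30 steps: need exactly 15 steps of +1 and 15 of -1.
Number of such sequences: C(30,15) = 155117520
Each has probability (1/3)^15 · (2/3)^15 = 32768/205891132094649
P = 155117520 · 32768/205891132094649 = 564765655040/22876792454961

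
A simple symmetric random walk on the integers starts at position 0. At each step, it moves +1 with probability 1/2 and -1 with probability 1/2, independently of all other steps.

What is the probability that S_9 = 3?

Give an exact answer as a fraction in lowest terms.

To reach position 3 after 9 steps: need 6 steps of +1 and 3 of -1.
Favorable paths: C(9,6) = 84
Total paths: 2^9 = 512
P = 84/512 = 21/128

Answer: 21/128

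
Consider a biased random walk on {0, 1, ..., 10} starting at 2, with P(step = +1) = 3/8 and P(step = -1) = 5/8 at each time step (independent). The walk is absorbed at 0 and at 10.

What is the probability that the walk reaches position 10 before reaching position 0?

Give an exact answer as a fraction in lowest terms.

Answer: 6561/606661

Derivation:
Biased walk: p = 3/8, q = 5/8, r = q/p = 5/3
Gambler's ruin: P(hit 10 before 0 | start at 2) = (1 - r^a)/(1 - r^N)
r^2 = 25/9; r^10 = 9765625/59049
P = (1 - 25/9) / (1 - 9765625/59049) = -16/9 / -9706576/59049 = 6561/606661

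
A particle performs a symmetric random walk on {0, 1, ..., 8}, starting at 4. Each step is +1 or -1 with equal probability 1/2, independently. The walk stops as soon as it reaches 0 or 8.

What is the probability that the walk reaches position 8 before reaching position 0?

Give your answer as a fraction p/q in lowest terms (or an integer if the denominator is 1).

Symmetric walk (p = 1/2): the harmonic-function argument gives P(hit 8 before 0 | start at 4) = a/N.
P = 4/8 = 1/2

Answer: 1/2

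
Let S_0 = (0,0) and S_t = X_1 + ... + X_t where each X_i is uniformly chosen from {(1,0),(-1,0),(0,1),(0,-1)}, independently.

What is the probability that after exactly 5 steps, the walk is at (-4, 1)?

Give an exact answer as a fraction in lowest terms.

Let h be the number of horizontal steps (so 5-h are vertical). To end at (-4,1) need (h-4)/2 right-steps and ((5-h)+1)/2 up-steps.
Sum over h with 4 ≤ h ≤ 4, h ≡ 0 (mod 2), 5-h ≡ 1 (mod 2):
h=4: C(5,4)·C(4,0)·C(1,1) = 5·1·1 = 5
Total favorable: 5
Total paths: 4^5 = 1024
P = 5/1024 = 5/1024

Answer: 5/1024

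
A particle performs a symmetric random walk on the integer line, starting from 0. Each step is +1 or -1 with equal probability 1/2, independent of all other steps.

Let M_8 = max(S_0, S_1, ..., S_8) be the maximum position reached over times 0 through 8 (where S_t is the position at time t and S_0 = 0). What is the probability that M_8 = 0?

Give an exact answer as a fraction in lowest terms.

Let M_8 = max(S_0,...,S_8). Use the reflection principle: for j ≥ 1, #{paths with M_8 ≥ j} = #{S_8 ≥ j} + #{S_8 ≥ j+1}.
P(M_8 ≥ 0) = 1 since S_0 = 0, so #{M_8 ≥ 0} = 256.
#{M_8 ≥ 1} = #{S_8 ≥ 1} + #{S_8 ≥ 2} = 93 + 93 = 186.
#{M_8 = 0} = 256 - 186 = 70.
P(M_8 = 0) = 70/256 = 35/128

Answer: 35/128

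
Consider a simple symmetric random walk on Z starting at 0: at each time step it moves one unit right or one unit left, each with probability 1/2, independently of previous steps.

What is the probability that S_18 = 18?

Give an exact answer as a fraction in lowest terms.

Answer: 1/262144

Derivation:
To reach position 18 after 18 steps: need 18 steps of +1 and 0 of -1.
Favorable paths: C(18,18) = 1
Total paths: 2^18 = 262144
P = 1/262144 = 1/262144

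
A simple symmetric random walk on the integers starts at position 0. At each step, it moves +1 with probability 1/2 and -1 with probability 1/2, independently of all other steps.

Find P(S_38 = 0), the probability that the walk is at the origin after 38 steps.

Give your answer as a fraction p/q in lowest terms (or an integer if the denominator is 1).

Answer: 4418157975/34359738368

Derivation:
To return to 0 after 38 steps: need exactly 19 steps of +1 and 19 of -1.
Favorable paths: C(38,19) = 35345263800
Total paths: 2^38 = 274877906944
P = 35345263800/274877906944 = 4418157975/34359738368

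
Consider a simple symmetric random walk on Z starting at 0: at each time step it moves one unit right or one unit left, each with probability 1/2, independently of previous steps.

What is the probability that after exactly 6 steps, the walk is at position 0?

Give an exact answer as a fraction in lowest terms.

Answer: 5/16

Derivation:
To return to 0 after 6 steps: need exactly 3 steps of +1 and 3 of -1.
Favorable paths: C(6,3) = 20
Total paths: 2^6 = 64
P = 20/64 = 5/16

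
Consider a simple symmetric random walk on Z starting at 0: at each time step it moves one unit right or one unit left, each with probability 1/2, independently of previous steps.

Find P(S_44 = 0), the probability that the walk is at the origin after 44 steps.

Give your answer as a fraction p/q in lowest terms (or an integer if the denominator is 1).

To return to 0 after 44 steps: need exactly 22 steps of +1 and 22 of -1.
Favorable paths: C(44,22) = 2104098963720
Total paths: 2^44 = 17592186044416
P = 2104098963720/17592186044416 = 263012370465/2199023255552

Answer: 263012370465/2199023255552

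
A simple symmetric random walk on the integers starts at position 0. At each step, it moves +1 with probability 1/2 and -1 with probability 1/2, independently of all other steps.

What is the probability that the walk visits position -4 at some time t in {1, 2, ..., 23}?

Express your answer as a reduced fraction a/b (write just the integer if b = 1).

Count via complement. Let g(t,s) = #length-t paths at position s with S_1..S_t all ≠ -4.
g(t,s) = g(t-1,s-1) + g(t-1,s+1) for s ≠ -4; g(t,-4) = 0.
t=0: g(0,0)=1
t=1: g(1,-1)=1 g(1,1)=1
t=2: g(2,-2)=1 g(2,0)=2 g(2,2)=1
t=3: g(3,-3)=1 g(3,-1)=3 g(3,1)=3 g(3,3)=1
t=4: g(4,-2)=4 g(4,0)=6 g(4,2)=4 g(4,4)=1
t=5: g(5,-3)=4 g(5,-1)=10 g(5,1)=10 g(5,3)=5 g(5,5)=1
t=6: g(6,-2)=14 g(6,0)=20 g(6,2)=15 g(6,4)=6 g(6,6)=1
t=7: g(7,-3)=14 g(7,-1)=34 g(7,1)=35 g(7,3)=21 g(7,5)=7 g(7,7)=1
t=8: g(8,-2)=48 g(8,0)=69 g(8,2)=56 g(8,4)=28 g(8,6)=8 g(8,8)=1
t=9: g(9,-3)=48 g(9,-1)=117 g(9,1)=125 g(9,3)=84 g(9,5)=36 g(9,7)=9 g(9,9)=1
t=10: g(10,-2)=165 g(10,0)=242 g(10,2)=209 g(10,4)=120 g(10,6)=45 g(10,8)=10 g(10,10)=1
t=11: g(11,-3)=165 g(11,-1)=407 g(11,1)=451 g(11,3)=329 g(11,5)=165 g(11,7)=55 g(11,9)=11 g(11,11)=1
t=12: g(12,-2)=572 g(12,0)=858 g(12,2)=780 g(12,4)=494 g(12,6)=220 g(12,8)=66 g(12,10)=12 g(12,12)=1
t=13: g(13,-3)=572 g(13,-1)=1430 g(13,1)=1638 g(13,3)=1274 g(13,5)=714 g(13,7)=286 g(13,9)=78 g(13,11)=13 g(13,13)=1
t=14: g(14,-2)=2002 g(14,0)=3068 g(14,2)=2912 g(14,4)=1988 g(14,6)=1000 g(14,8)=364 g(14,10)=91 g(14,12)=14 g(14,14)=1
t=15: g(15,-3)=2002 g(15,-1)=5070 g(15,1)=5980 g(15,3)=4900 g(15,5)=2988 g(15,7)=1364 g(15,9)=455 g(15,11)=105 g(15,13)=15 g(15,15)=1
t=16: g(16,-2)=7072 g(16,0)=11050 g(16,2)=10880 g(16,4)=7888 g(16,6)=4352 g(16,8)=1819 g(16,10)=560 g(16,12)=120 g(16,14)=16 g(16,16)=1
t=17: g(17,-3)=7072 g(17,-1)=18122 g(17,1)=21930 g(17,3)=18768 g(17,5)=12240 g(17,7)=6171 g(17,9)=2379 g(17,11)=680 g(17,13)=136 g(17,15)=17 g(17,17)=1
t=18: g(18,-2)=25194 g(18,0)=40052 g(18,2)=40698 g(18,4)=31008 g(18,6)=18411 g(18,8)=8550 g(18,10)=3059 g(18,12)=816 g(18,14)=153 g(18,16)=18 g(18,18)=1
t=19: g(19,-3)=25194 g(19,-1)=65246 g(19,1)=80750 g(19,3)=71706 g(19,5)=49419 g(19,7)=26961 g(19,9)=11609 g(19,11)=3875 g(19,13)=969 g(19,15)=171 g(19,17)=19 g(19,19)=1
t=20: g(20,-2)=90440 g(20,0)=145996 g(20,2)=152456 g(20,4)=121125 g(20,6)=76380 g(20,8)=38570 g(20,10)=15484 g(20,12)=4844 g(20,14)=1140 g(20,16)=190 g(20,18)=20 g(20,20)=1
t=21: g(21,-3)=90440 g(21,-1)=236436 g(21,1)=298452 g(21,3)=273581 g(21,5)=197505 g(21,7)=114950 g(21,9)=54054 g(21,11)=20328 g(21,13)=5984 g(21,15)=1330 g(21,17)=210 g(21,19)=21 g(21,21)=1
t=22: g(22,-2)=326876 g(22,0)=534888 g(22,2)=572033 g(22,4)=471086 g(22,6)=312455 g(22,8)=169004 g(22,10)=74382 g(22,12)=26312 g(22,14)=7314 g(22,16)=1540 g(22,18)=231 g(22,20)=22 g(22,22)=1
t=23: g(23,-3)=326876 g(23,-1)=861764 g(23,1)=1106921 g(23,3)=1043119 g(23,5)=783541 g(23,7)=481459 g(23,9)=243386 g(23,11)=100694 g(23,13)=33626 g(23,15)=8854 g(23,17)=1771 g(23,19)=253 g(23,21)=23 g(23,23)=1
Paths never hitting -4: Σ_s g(23,s) = 4992288
Paths hitting -4: 2^23 - 4992288 = 3396320
P = 3396320/8388608 = 106135/262144

Answer: 106135/262144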